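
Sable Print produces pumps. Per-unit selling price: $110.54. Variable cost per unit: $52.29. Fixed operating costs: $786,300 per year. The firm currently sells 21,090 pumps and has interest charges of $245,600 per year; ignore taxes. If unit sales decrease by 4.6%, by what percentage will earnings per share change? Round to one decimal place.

Total contribution margin = 21,090 × $58.25 = $1,228,492.50.
Operating income = contribution − fixed costs = $1,228,492.50 − $786,300 = $442,192.50.
After interest of $245,600.00, pre-tax earnings = $196,592.50.
Degree of combined leverage = contribution ÷ (EBIT − I) = $1,228,492.50 ÷ $196,592.50 = 6.2489.
EPS therefore changes by 6.2489 × (-4.6%) = -28.7%.

-28.7%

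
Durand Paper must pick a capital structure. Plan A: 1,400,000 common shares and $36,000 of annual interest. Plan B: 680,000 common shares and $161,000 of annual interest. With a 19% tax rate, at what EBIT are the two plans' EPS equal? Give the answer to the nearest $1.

$279,056

Set EPS_A = EPS_B: (EBIT − $36,000)(1 − 0.19) ÷ 1,400,000 = (EBIT − $161,000)(1 − 0.19) ÷ 680,000.
Cancelling (1 − t) and cross-multiplying: 680,000·(EBIT − 36,000) = 1,400,000·(EBIT − 161,000).
Solving, EBIT = (161,000·1,400,000 − 36,000·680,000) / (1,400,000 − 680,000) = 200,920,000,000 / 720,000 = 279,055.56.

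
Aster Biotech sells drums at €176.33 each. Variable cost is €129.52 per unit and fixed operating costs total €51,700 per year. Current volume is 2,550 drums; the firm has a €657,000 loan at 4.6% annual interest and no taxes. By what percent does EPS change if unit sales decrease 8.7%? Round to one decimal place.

-27.7%

Total contribution margin = 2,550 × €46.81 = €119,365.50.
Operating income = contribution − fixed costs = €119,365.50 − €51,700 = €67,665.50.
Interest = €30,222.00, so EBIT − I = €37,443.50.
Degree of combined leverage = contribution ÷ (EBIT − I) = €119,365.50 ÷ €37,443.50 = 3.1879.
EPS therefore changes by 3.1879 × (-8.7%) = -27.7%.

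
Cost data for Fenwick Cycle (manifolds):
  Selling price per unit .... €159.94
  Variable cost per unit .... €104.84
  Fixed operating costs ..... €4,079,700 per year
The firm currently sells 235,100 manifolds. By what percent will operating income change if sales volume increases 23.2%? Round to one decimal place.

+33.9%

Contribution at this volume is 235,100 × €55.10 = €12,954,010.00.
EBIT = €12,954,010.00 − €4,079,700 = €8,874,310.00.
DOL = contribution ÷ EBIT = €12,954,010.00 ÷ €8,874,310.00 = 1.4597.
So EBIT moves 1.4597 × (+23.2%) = +33.9%.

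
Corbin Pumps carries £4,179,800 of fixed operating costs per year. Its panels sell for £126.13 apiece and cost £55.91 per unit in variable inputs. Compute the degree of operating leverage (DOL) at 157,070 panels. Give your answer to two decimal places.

Contribution at this volume is 157,070 × £70.22 = £11,029,455.40.
Operating income = contribution − fixed costs = £11,029,455.40 − £4,179,800 = £6,849,655.40.
Degree of operating leverage = £11,029,455.40 / £6,849,655.40 = 1.6102.

1.61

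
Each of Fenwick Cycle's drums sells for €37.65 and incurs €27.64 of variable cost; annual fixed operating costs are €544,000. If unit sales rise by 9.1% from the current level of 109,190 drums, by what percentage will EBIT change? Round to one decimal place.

At 109,190 units, contribution = 109,190 × €10.01 = €1,092,991.90.
EBIT = €1,092,991.90 − €544,000 = €548,991.90.
DOL = contribution ÷ EBIT = €1,092,991.90 ÷ €548,991.90 = 1.9909.
%ΔEBIT = DOL × %ΔSales = 1.9909 × +9.1% = +18.1%.

+18.1%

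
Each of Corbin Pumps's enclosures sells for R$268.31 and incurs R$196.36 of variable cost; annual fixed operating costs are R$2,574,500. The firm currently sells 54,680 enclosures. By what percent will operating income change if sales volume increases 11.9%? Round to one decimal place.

Total contribution margin = 54,680 × R$71.95 = R$3,934,226.00.
Operating income = contribution − fixed costs = R$3,934,226.00 − R$2,574,500 = R$1,359,726.00.
So DOL = total CM / EBIT = R$3,934,226.00 / R$1,359,726.00 = 2.8934.
Operating income changes by 2.8934 × +11.9% = +34.4%.

+34.4%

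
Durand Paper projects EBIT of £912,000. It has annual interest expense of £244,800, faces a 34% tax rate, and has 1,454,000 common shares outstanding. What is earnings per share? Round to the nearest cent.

Pre-tax income = £912,000 − £244,800.00 = £667,200.00.
After tax at 34%: net income = £667,200.00 × 0.66 = £440,352.00.
EPS = £440,352.00 ÷ 1,454,000 = £0.30.

£0.30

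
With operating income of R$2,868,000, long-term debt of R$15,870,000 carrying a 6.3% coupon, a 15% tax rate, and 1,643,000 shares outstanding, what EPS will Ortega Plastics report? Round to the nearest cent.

Interest = R$999,810.00, so EBT = R$2,868,000 − R$999,810.00 = R$1,868,190.00.
Net income = R$1,868,190.00 × (1 − 0.15) = R$1,587,961.50.
EPS = R$1,587,961.50 ÷ 1,643,000 = R$0.97.

R$0.97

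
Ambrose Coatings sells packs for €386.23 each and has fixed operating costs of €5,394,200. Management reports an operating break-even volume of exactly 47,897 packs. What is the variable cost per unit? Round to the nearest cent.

€273.61

Contribution per unit must be FC / Q = €5,394,200 / 47,897 = €112.6208.
Variable cost per unit = €386.23 − €112.6208 = €273.61.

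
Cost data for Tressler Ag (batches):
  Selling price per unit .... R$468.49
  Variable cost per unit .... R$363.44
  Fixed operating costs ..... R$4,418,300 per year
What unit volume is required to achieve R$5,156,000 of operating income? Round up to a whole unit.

Contribution margin per unit = R$468.49 − R$363.44 = R$105.05.
Required volume = (fixed costs + target profit) ÷ CM = (R$4,418,300 + R$5,156,000) ÷ R$105.05 = 91,140.41, so 91,141 batches.

91,141 batches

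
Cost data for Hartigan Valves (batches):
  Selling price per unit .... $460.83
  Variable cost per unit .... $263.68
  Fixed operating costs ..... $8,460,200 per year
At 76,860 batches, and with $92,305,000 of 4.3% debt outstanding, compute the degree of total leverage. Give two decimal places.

Total contribution margin = 76,860 × $197.15 = $15,152,949.00.
Operating income = contribution − fixed costs = $15,152,949.00 − $8,460,200 = $6,692,749.00. Interest = $3,969,115.00.
DOL = $15,152,949.00 ÷ $6,692,749.00 = 2.2641; DFL = $6,692,749.00 ÷ $2,723,634.00 = 2.4573.
Combined leverage = 2.2641 × 2.4573 = 5.5636.

5.56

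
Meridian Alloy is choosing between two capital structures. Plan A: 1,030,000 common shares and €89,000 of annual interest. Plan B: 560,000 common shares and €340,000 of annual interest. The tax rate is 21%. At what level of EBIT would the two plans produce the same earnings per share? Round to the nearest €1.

At indifference, (EBIT − 89,000)(1 − t)/1,030,000 = (EBIT − 340,000)(1 − t)/560,000.
The (1 − t) factor cancels: (EBIT − 89,000) × 560,000 = (EBIT − 340,000) × 1,030,000.
EBIT × (1,030,000 − 560,000) = 340,000 × 1,030,000 − 89,000 × 560,000 = 300,360,000,000, so EBIT = 300,360,000,000 ÷ 470,000 = 639,063.83.

€639,064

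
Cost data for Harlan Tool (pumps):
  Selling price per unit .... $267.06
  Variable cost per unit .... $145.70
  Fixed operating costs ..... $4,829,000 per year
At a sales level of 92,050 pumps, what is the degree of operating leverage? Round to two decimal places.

Total contribution margin = 92,050 × $121.36 = $11,171,188.00.
Subtracting fixed costs: EBIT = $11,171,188.00 − $4,829,000 = $6,342,188.00.
Degree of operating leverage = $11,171,188.00 / $6,342,188.00 = 1.7614.

1.76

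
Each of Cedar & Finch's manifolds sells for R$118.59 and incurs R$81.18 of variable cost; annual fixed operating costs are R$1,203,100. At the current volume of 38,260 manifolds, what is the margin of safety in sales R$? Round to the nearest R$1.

Unit CM = price − variable cost = R$118.59 − R$81.18 = R$37.41. Break-even units = R$1,203,100 ÷ R$37.41 = 32,159.85; break-even revenue = 32,159.85 × R$118.59 = R$3,813,836.65.
Current sales = 38,260 × R$118.59 = R$4,537,253.40.
Margin of safety = R$4,537,253.40 − R$3,813,836.65 = R$723,417.

R$723,417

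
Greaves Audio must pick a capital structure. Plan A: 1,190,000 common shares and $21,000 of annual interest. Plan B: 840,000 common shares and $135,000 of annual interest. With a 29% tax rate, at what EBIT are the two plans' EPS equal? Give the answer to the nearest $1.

At indifference, (EBIT − 21,000)(1 − t)/1,190,000 = (EBIT − 135,000)(1 − t)/840,000.
The (1 − t) factor cancels: (EBIT − 21,000) × 840,000 = (EBIT − 135,000) × 1,190,000.
Solving, EBIT = (135,000·1,190,000 − 21,000·840,000) / (1,190,000 − 840,000) = 143,010,000,000 / 350,000 = 408,600.00.

$408,600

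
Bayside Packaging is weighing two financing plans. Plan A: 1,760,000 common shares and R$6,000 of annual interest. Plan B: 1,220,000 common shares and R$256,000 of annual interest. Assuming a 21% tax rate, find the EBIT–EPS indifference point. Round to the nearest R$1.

R$820,815

At indifference, (EBIT − 6,000)(1 − t)/1,760,000 = (EBIT − 256,000)(1 − t)/1,220,000.
Cancelling (1 − t) and cross-multiplying: 1,220,000·(EBIT − 6,000) = 1,760,000·(EBIT − 256,000).
Solving, EBIT = (256,000·1,760,000 − 6,000·1,220,000) / (1,760,000 − 1,220,000) = 443,240,000,000 / 540,000 = 820,814.81.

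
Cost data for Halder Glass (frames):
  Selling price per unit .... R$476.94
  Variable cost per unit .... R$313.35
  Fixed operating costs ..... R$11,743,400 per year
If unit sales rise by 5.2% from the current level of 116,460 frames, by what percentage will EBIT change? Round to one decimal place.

Total contribution margin = 116,460 × R$163.59 = R$19,051,691.40.
EBIT = R$19,051,691.40 − R$11,743,400 = R$7,308,291.40.
Degree of operating leverage = R$19,051,691.40 / R$7,308,291.40 = 2.6069.
Operating income changes by 2.6069 × +5.2% = +13.6%.

+13.6%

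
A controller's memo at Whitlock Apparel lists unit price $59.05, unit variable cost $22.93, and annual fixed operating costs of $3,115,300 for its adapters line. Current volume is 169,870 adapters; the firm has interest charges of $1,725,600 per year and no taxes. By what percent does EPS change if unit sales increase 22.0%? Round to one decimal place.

+104.3%

At 169,870 units, contribution = 169,870 × $36.12 = $6,135,704.40.
Subtracting fixed costs: EBIT = $6,135,704.40 − $3,115,300 = $3,020,404.40.
After interest of $1,725,600.00, pre-tax earnings = $1,294,804.40.
Degree of combined leverage = contribution ÷ (EBIT − I) = $6,135,704.40 ÷ $1,294,804.40 = 4.7387.
EPS therefore changes by 4.7387 × (+22.0%) = +104.3%.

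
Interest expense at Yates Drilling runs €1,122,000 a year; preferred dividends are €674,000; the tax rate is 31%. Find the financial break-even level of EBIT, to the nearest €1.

€2,098,812

Preferred dividends are paid after tax, so their pre-tax equivalent is €674,000 ÷ (1 − 0.31) = €976,811.59.
Financial break-even EBIT = interest + D_p ÷ (1 − t) = €1,122,000 + €976,811.59 = €2,098,811.59.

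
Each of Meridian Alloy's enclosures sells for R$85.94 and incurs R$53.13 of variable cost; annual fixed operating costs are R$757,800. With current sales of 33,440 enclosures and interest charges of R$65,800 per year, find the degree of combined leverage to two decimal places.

4.01

Total contribution margin = 33,440 × R$32.81 = R$1,097,166.40.
Operating income = contribution − fixed costs = R$1,097,166.40 − R$757,800 = R$339,366.40. Interest = R$65,800.00.
DOL = R$1,097,166.40 ÷ R$339,366.40 = 3.2330; DFL = R$339,366.40 ÷ R$273,566.40 = 1.2405.
Combined leverage = 3.2330 × 1.2405 = 4.0105.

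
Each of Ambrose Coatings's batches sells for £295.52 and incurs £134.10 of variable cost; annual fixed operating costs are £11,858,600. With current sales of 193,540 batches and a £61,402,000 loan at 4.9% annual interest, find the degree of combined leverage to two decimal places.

At 193,540 units, contribution = 193,540 × £161.42 = £31,241,226.80.
EBIT = £31,241,226.80 − £11,858,600 = £19,382,626.80. Interest = £3,008,698.00, so EBIT − I = £16,373,928.80.
Degree of total leverage = total CM / (EBIT − interest) = £31,241,226.80 / £16,373,928.80 = 1.9080.

1.91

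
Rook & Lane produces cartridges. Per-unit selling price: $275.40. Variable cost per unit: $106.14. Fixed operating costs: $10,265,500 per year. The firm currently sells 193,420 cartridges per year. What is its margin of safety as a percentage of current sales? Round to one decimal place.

68.6%

Each unit contributes $275.40 − $106.14 = $169.26. Break-even units = $10,265,500 ÷ $169.26 = 60,649.30; break-even revenue = 60,649.30 × $275.40 = $16,702,816.38.
Current sales = 193,420 × $275.40 = $53,267,868.00.
Margin of safety = ($53,267,868.00 − $16,702,816.38) ÷ $53,267,868.00 = 68.6%.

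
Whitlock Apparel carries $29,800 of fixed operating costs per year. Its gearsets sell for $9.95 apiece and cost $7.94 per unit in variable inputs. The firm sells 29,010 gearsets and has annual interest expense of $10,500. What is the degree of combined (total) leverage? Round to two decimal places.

3.24

Total contribution margin = 29,010 × $2.01 = $58,310.10.
Subtracting fixed costs: EBIT = $58,310.10 − $29,800 = $28,510.10. Interest = $10,500.00.
DOL = $58,310.10 ÷ $28,510.10 = 2.0452; DFL = $28,510.10 ÷ $18,010.10 = 1.5830.
DCL = DOL × DFL = 2.0452 × 1.5830 = 3.2376.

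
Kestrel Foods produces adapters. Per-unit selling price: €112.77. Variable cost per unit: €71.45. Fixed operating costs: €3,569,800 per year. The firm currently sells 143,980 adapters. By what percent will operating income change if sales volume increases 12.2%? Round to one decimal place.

+30.5%

Total contribution margin = 143,980 × €41.32 = €5,949,253.60.
Operating income = contribution − fixed costs = €5,949,253.60 − €3,569,800 = €2,379,453.60.
So DOL = total CM / EBIT = €5,949,253.60 / €2,379,453.60 = 2.5003.
%ΔEBIT = DOL × %ΔSales = 2.5003 × +12.2% = +30.5%.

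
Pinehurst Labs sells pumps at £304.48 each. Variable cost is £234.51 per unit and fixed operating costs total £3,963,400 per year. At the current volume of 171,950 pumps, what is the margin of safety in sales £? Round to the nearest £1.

Unit CM = price − variable cost = £304.48 − £234.51 = £69.97. Break-even units = £3,963,400 ÷ £69.97 = 56,644.28; break-even revenue = 56,644.28 × £304.48 = £17,247,049.19.
Actual sales revenue = 171,950 × £304.48 = £52,355,336.00.
Margin of safety = £52,355,336.00 − £17,247,049.19 = £35,108,287.

£35,108,287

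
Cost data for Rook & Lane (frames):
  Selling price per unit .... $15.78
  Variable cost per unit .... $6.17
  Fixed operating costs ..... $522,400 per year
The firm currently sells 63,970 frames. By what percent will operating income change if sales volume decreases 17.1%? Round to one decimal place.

-113.8%

Total contribution margin = 63,970 × $9.61 = $614,751.70.
Subtracting fixed costs: EBIT = $614,751.70 − $522,400 = $92,351.70.
Degree of operating leverage = $614,751.70 / $92,351.70 = 6.6566.
Operating income changes by 6.6566 × -17.1% = -113.8%.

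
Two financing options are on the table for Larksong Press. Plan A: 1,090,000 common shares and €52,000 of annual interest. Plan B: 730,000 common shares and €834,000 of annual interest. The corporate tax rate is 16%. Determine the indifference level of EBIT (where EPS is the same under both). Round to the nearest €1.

At indifference, (EBIT − 52,000)(1 − t)/1,090,000 = (EBIT − 834,000)(1 − t)/730,000.
Cancelling (1 − t) and cross-multiplying: 730,000·(EBIT − 52,000) = 1,090,000·(EBIT − 834,000).
Solving, EBIT = (834,000·1,090,000 − 52,000·730,000) / (1,090,000 − 730,000) = 871,100,000,000 / 360,000 = 2,419,722.22.

€2,419,722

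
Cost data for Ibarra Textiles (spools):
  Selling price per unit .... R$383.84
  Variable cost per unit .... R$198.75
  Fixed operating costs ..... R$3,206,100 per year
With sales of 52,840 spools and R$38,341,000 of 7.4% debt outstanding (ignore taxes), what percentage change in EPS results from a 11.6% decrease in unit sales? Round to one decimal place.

-30.4%

Contribution at this volume is 52,840 × R$185.09 = R$9,780,155.60.
Operating income = contribution − fixed costs = R$9,780,155.60 − R$3,206,100 = R$6,574,055.60.
After interest of R$2,837,234.00, pre-tax earnings = R$3,736,821.60.
Degree of combined leverage = contribution ÷ (EBIT − I) = R$9,780,155.60 ÷ R$3,736,821.60 = 2.6172.
EPS therefore changes by 2.6172 × (-11.6%) = -30.4%.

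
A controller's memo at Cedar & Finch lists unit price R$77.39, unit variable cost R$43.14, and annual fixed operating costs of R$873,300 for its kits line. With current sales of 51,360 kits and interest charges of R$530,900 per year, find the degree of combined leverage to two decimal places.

At 51,360 units, contribution = 51,360 × R$34.25 = R$1,759,080.00.
Subtracting fixed costs: EBIT = R$1,759,080.00 − R$873,300 = R$885,780.00. Interest = R$530,900.00, so EBIT − I = R$354,880.00.
DCL = contribution ÷ (EBIT − I) = R$1,759,080.00 ÷ R$354,880.00 = 4.9568.

4.96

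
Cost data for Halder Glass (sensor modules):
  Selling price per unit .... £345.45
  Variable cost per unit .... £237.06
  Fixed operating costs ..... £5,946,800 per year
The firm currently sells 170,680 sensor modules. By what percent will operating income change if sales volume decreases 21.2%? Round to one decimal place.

-31.2%

Total contribution margin = 170,680 × £108.39 = £18,500,005.20.
EBIT = £18,500,005.20 − £5,946,800 = £12,553,205.20.
DOL = contribution ÷ EBIT = £18,500,005.20 ÷ £12,553,205.20 = 1.4737.
So EBIT moves 1.4737 × (-21.2%) = -31.2%.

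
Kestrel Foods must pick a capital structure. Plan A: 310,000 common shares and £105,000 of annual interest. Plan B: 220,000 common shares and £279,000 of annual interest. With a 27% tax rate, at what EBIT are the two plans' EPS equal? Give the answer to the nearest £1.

£704,333

Set EPS_A = EPS_B: (EBIT − £105,000)(1 − 0.27) ÷ 310,000 = (EBIT − £279,000)(1 − 0.27) ÷ 220,000.
Cancelling (1 − t) and cross-multiplying: 220,000·(EBIT − 105,000) = 310,000·(EBIT − 279,000).
EBIT × (310,000 − 220,000) = 279,000 × 310,000 − 105,000 × 220,000 = 63,390,000,000, so EBIT = 63,390,000,000 ÷ 90,000 = 704,333.33.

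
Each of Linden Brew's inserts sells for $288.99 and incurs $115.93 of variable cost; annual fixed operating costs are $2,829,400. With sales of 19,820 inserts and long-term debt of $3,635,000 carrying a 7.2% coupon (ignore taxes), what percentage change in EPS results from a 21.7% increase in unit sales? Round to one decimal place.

At 19,820 units, contribution = 19,820 × $173.06 = $3,430,049.20.
EBIT = $3,430,049.20 − $2,829,400 = $600,649.20.
After interest of $261,720.00, pre-tax earnings = $338,929.20.
DCL = total CM / (EBIT − I) = $3,430,049.20 / $338,929.20 = 10.1203.
EPS therefore changes by 10.1203 × (+21.7%) = +219.6%.

+219.6%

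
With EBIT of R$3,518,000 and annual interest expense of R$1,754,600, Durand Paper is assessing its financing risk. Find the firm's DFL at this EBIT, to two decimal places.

2.00

Interest = R$1,754,600.00.
Degree of financial leverage = EBIT / (EBIT − interest) = R$3,518,000 / R$1,763,400.00 = 1.9950.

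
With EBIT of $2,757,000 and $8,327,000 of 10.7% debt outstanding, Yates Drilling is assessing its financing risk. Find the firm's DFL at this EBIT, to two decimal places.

Annual interest charges come to $890,989.00.
DFL = EBIT ÷ (EBIT − I) = $2,757,000 ÷ ($2,757,000 − $890,989.00) = $2,757,000 ÷ $1,866,011.00 = 1.4775.

1.48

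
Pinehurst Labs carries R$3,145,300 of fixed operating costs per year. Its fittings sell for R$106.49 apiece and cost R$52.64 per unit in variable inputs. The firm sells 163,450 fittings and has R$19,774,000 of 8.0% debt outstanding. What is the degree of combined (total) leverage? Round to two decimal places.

Contribution at this volume is 163,450 × R$53.85 = R$8,801,782.50.
Subtracting fixed costs: EBIT = R$8,801,782.50 − R$3,145,300 = R$5,656,482.50. Interest = R$1,581,920.00.
DOL = R$8,801,782.50 ÷ R$5,656,482.50 = 1.5561; DFL = R$5,656,482.50 ÷ R$4,074,562.50 = 1.3882.
Combined leverage = 1.5561 × 1.3882 = 2.1602.

2.16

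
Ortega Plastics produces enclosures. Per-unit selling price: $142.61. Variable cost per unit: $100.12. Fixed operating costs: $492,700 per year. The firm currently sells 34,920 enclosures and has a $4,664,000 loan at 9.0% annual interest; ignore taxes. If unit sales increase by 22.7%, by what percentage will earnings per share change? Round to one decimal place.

Total contribution margin = 34,920 × $42.49 = $1,483,750.80.
Operating income = contribution − fixed costs = $1,483,750.80 − $492,700 = $991,050.80.
Interest = $419,760.00, so EBIT − I = $571,290.80.
DCL = total CM / (EBIT − I) = $1,483,750.80 / $571,290.80 = 2.5972.
%ΔEPS = DCL × %ΔSales = 2.5972 × +22.7% = +59.0%.

+59.0%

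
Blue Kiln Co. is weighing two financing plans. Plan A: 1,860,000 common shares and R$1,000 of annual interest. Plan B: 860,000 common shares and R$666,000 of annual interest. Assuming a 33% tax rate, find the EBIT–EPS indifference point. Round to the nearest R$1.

R$1,237,900

Set EPS_A = EPS_B: (EBIT − R$1,000)(1 − 0.33) ÷ 1,860,000 = (EBIT − R$666,000)(1 − 0.33) ÷ 860,000.
Cancelling (1 − t) and cross-multiplying: 860,000·(EBIT − 1,000) = 1,860,000·(EBIT − 666,000).
EBIT × (1,860,000 − 860,000) = 666,000 × 1,860,000 − 1,000 × 860,000 = 1,237,900,000,000, so EBIT = 1,237,900,000,000 ÷ 1,000,000 = 1,237,900.00.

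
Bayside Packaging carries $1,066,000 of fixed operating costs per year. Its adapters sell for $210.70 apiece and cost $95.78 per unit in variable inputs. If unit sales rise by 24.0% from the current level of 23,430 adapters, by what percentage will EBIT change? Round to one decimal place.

+39.7%

Total contribution margin = 23,430 × $114.92 = $2,692,575.60.
EBIT = $2,692,575.60 − $1,066,000 = $1,626,575.60.
Degree of operating leverage = $2,692,575.60 / $1,626,575.60 = 1.6554.
%ΔEBIT = DOL × %ΔSales = 1.6554 × +24.0% = +39.7%.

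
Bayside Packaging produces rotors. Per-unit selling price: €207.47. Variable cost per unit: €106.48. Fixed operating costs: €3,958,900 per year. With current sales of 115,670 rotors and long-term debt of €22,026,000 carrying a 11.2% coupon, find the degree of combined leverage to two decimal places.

2.22

Contribution at this volume is 115,670 × €100.99 = €11,681,513.30.
Operating income = contribution − fixed costs = €11,681,513.30 − €3,958,900 = €7,722,613.30. Interest = €2,466,912.00.
DOL = €11,681,513.30 ÷ €7,722,613.30 = 1.5126; DFL = €7,722,613.30 ÷ €5,255,701.30 = 1.4694.
DCL = DOL × DFL = 1.5126 × 1.4694 = 2.2226.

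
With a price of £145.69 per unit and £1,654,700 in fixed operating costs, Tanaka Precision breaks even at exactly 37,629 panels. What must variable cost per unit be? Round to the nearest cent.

£101.72

Contribution per unit must be FC / Q = £1,654,700 / 37,629 = £43.9741.
Variable cost per unit = £145.69 − £43.9741 = £101.72.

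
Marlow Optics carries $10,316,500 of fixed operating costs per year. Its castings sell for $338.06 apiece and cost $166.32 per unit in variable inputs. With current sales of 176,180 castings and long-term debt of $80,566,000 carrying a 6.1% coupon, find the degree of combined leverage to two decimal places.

2.01

At 176,180 units, contribution = 176,180 × $171.74 = $30,257,153.20.
Subtracting fixed costs: EBIT = $30,257,153.20 − $10,316,500 = $19,940,653.20. Interest = $4,914,526.00.
DOL = $30,257,153.20 ÷ $19,940,653.20 = 1.5174; DFL = $19,940,653.20 ÷ $15,026,127.20 = 1.3271.
DCL = DOL × DFL = 1.5174 × 1.3271 = 2.0137.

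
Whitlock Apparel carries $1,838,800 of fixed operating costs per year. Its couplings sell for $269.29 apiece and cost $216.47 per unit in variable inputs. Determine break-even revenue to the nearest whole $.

Contribution margin per unit = $269.29 − $216.47 = $52.82, a CM ratio of $52.82 ÷ $269.29 = 0.1961.
Break-even revenue = fixed costs × price ÷ CM = $1,838,800 × $269.29 ÷ $52.82 = $9,374,677.

$9,374,677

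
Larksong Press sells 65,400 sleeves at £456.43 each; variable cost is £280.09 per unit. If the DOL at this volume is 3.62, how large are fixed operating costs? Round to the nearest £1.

£8,346,825

Total contribution margin = 65,400 × £176.34 = £11,532,636.00.
Since DOL = CM ÷ EBIT, EBIT = £11,532,636.00 ÷ 3.62 = £3,185,811.05.
And FC = contribution − EBIT = £11,532,636.00 − £3,185,811.05 = £8,346,825.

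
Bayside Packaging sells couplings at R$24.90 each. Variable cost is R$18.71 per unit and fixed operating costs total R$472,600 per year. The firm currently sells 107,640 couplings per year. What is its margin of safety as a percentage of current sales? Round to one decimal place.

29.1%

Each unit contributes R$24.90 − R$18.71 = R$6.19. Break-even units = R$472,600 ÷ R$6.19 = 76,348.95; break-even revenue = 76,348.95 × R$24.90 = R$1,901,088.85.
Actual sales revenue = 107,640 × R$24.90 = R$2,680,236.00.
Margin of safety = (R$2,680,236.00 − R$1,901,088.85) ÷ R$2,680,236.00 = 29.1%.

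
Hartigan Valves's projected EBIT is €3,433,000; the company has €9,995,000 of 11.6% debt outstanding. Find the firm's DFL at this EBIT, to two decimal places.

1.51

Interest = €1,159,420.00.
Degree of financial leverage = EBIT / (EBIT − interest) = €3,433,000 / €2,273,580.00 = 1.5100.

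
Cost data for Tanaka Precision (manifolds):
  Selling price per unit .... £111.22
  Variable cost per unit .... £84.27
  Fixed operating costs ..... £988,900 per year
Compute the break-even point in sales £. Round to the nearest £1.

£4,081,093

CM per unit = £111.22 − £84.27 = £26.95; CM ratio = £26.95 / £111.22 = 0.2423.
Break-even sales = FC ÷ CM ratio = £988,900 × £111.22 / £26.95 = £4,081,093.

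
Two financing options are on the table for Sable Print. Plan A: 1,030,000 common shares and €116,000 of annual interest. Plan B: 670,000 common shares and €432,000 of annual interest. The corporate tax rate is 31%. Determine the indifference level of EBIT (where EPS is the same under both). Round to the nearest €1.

€1,020,111

At indifference, (EBIT − 116,000)(1 − t)/1,030,000 = (EBIT − 432,000)(1 − t)/670,000.
Cancelling (1 − t) and cross-multiplying: 670,000·(EBIT − 116,000) = 1,030,000·(EBIT − 432,000).
Solving, EBIT = (432,000·1,030,000 − 116,000·670,000) / (1,030,000 − 670,000) = 367,240,000,000 / 360,000 = 1,020,111.11.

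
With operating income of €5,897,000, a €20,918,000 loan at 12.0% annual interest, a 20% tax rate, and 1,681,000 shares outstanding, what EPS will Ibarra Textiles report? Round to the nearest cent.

Pre-tax income = €5,897,000 − €2,510,160.00 = €3,386,840.00.
After tax at 20%: net income = €3,386,840.00 × 0.80 = €2,709,472.00.
EPS = €2,709,472.00 ÷ 1,681,000 = €1.61.

€1.61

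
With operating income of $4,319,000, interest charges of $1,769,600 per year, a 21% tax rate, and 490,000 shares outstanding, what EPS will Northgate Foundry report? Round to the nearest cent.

Interest = $1,769,600.00, so EBT = $4,319,000 − $1,769,600.00 = $2,549,400.00.
After tax at 21%: net income = $2,549,400.00 × 0.79 = $2,014,026.00.
EPS = $2,014,026.00 ÷ 490,000 = $4.11.

$4.11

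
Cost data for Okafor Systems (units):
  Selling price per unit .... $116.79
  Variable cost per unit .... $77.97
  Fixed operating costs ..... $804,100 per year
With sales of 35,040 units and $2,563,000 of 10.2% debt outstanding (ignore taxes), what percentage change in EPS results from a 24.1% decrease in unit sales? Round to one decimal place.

-111.2%

Total contribution margin = 35,040 × $38.82 = $1,360,252.80.
EBIT = $1,360,252.80 − $804,100 = $556,152.80.
After interest of $261,426.00, pre-tax earnings = $294,726.80.
DCL = total CM / (EBIT − I) = $1,360,252.80 / $294,726.80 = 4.6153.
EPS therefore changes by 4.6153 × (-24.1%) = -111.2%.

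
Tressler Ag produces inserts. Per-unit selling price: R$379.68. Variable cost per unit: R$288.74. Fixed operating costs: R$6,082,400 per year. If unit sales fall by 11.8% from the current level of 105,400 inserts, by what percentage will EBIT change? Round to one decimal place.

-32.3%

Contribution at this volume is 105,400 × R$90.94 = R$9,585,076.00.
Operating income = contribution − fixed costs = R$9,585,076.00 − R$6,082,400 = R$3,502,676.00.
DOL = contribution ÷ EBIT = R$9,585,076.00 ÷ R$3,502,676.00 = 2.7365.
So EBIT moves 2.7365 × (-11.8%) = -32.3%.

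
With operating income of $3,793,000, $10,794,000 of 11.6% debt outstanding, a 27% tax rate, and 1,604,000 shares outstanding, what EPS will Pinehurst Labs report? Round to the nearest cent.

Pre-tax income = $3,793,000 − $1,252,104.00 = $2,540,896.00.
After tax at 27%: net income = $2,540,896.00 × 0.73 = $1,854,854.08.
EPS = $1,854,854.08 ÷ 1,604,000 = $1.16.

$1.16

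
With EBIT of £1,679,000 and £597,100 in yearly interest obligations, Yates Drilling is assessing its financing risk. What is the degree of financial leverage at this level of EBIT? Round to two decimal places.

Interest = £597,100.00.
Degree of financial leverage = EBIT / (EBIT − interest) = £1,679,000 / £1,081,900.00 = 1.5519.

1.55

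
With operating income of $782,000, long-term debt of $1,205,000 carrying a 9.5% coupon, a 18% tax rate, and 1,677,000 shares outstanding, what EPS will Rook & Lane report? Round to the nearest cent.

Pre-tax income = $782,000 − $114,475.00 = $667,525.00.
Net income = $667,525.00 × (1 − 0.18) = $547,370.50.
EPS = $547,370.50 ÷ 1,677,000 = $0.33.

$0.33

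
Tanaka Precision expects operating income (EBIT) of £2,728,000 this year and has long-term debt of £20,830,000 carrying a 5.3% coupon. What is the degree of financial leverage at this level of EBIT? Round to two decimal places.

1.68

Annual interest charges come to £1,103,990.00.
Degree of financial leverage = EBIT / (EBIT − interest) = £2,728,000 / £1,624,010.00 = 1.6798.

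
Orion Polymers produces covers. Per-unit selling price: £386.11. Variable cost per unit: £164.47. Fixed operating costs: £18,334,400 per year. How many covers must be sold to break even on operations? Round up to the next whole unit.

Contribution margin per unit = £386.11 − £164.47 = £221.64.
Units to break even: £18,334,400 ÷ £221.64 = 82,721.53, rounded up to 82,722.

82,722 covers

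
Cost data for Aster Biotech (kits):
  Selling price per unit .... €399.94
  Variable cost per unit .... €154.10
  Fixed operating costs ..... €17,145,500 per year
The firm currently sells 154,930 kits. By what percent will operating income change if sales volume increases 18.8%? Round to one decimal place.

Total contribution margin = 154,930 × €245.84 = €38,087,991.20.
Operating income = contribution − fixed costs = €38,087,991.20 − €17,145,500 = €20,942,491.20.
Degree of operating leverage = €38,087,991.20 / €20,942,491.20 = 1.8187.
So EBIT moves 1.8187 × (+18.8%) = +34.2%.

+34.2%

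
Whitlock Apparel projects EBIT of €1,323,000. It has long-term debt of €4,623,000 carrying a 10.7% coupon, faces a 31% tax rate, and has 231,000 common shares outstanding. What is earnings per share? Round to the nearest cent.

€2.47

Pre-tax income = €1,323,000 − €494,661.00 = €828,339.00.
After tax at 31%: net income = €828,339.00 × 0.69 = €571,553.91.
EPS = €571,553.91 ÷ 231,000 = €2.47.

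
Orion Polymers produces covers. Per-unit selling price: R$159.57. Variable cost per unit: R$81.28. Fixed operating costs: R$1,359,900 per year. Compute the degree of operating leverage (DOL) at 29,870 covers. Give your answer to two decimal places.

At 29,870 units, contribution = 29,870 × R$78.29 = R$2,338,522.30.
EBIT = R$2,338,522.30 − R$1,359,900 = R$978,622.30.
Degree of operating leverage = R$2,338,522.30 / R$978,622.30 = 2.3896.

2.39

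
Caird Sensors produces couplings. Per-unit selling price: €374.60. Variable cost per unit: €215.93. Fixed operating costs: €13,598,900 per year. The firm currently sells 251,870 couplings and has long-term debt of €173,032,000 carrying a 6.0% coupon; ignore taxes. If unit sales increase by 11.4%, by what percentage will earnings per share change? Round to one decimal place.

+28.5%

Total contribution margin = 251,870 × €158.67 = €39,964,212.90.
Operating income = contribution − fixed costs = €39,964,212.90 − €13,598,900 = €26,365,312.90.
After interest of €10,381,920.00, pre-tax earnings = €15,983,392.90.
DCL = total CM / (EBIT − I) = €39,964,212.90 / €15,983,392.90 = 2.5004.
EPS therefore changes by 2.5004 × (+11.4%) = +28.5%.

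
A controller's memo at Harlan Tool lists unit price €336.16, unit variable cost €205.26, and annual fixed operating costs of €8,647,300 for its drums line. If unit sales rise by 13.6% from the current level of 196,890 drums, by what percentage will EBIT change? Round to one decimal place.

Total contribution margin = 196,890 × €130.90 = €25,772,901.00.
Operating income = contribution − fixed costs = €25,772,901.00 − €8,647,300 = €17,125,601.00.
DOL = contribution ÷ EBIT = €25,772,901.00 ÷ €17,125,601.00 = 1.5049.
%ΔEBIT = DOL × %ΔSales = 1.5049 × +13.6% = +20.5%.

+20.5%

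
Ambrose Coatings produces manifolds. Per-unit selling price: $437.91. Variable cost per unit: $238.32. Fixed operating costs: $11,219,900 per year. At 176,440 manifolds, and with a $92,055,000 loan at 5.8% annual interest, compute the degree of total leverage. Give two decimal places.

Contribution at this volume is 176,440 × $199.59 = $35,215,659.60.
Subtracting fixed costs: EBIT = $35,215,659.60 − $11,219,900 = $23,995,759.60. Interest = $5,339,190.00, so EBIT − I = $18,656,569.60.
Degree of total leverage = total CM / (EBIT − interest) = $35,215,659.60 / $18,656,569.60 = 1.8876.

1.89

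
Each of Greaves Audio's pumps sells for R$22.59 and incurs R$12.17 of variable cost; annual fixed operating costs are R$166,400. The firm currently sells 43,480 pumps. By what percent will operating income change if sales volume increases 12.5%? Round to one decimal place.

+19.8%

Contribution at this volume is 43,480 × R$10.42 = R$453,061.60.
EBIT = R$453,061.60 − R$166,400 = R$286,661.60.
Degree of operating leverage = R$453,061.60 / R$286,661.60 = 1.5805.
%ΔEBIT = DOL × %ΔSales = 1.5805 × +12.5% = +19.8%.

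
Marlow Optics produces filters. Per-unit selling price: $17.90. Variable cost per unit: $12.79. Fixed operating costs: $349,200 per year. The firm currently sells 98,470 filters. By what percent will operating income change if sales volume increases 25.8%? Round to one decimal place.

At 98,470 units, contribution = 98,470 × $5.11 = $503,181.70.
EBIT = $503,181.70 − $349,200 = $153,981.70.
DOL = contribution ÷ EBIT = $503,181.70 ÷ $153,981.70 = 3.2678.
Operating income changes by 3.2678 × +25.8% = +84.3%.

+84.3%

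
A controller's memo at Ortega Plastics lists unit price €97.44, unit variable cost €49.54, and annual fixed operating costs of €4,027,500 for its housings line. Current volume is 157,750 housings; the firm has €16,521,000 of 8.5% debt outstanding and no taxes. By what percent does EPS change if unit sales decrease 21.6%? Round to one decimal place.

-76.8%

Total contribution margin = 157,750 × €47.90 = €7,556,225.00.
Subtracting fixed costs: EBIT = €7,556,225.00 − €4,027,500 = €3,528,725.00.
After interest of €1,404,285.00, pre-tax earnings = €2,124,440.00.
Degree of combined leverage = contribution ÷ (EBIT − I) = €7,556,225.00 ÷ €2,124,440.00 = 3.5568.
EPS therefore changes by 3.5568 × (-21.6%) = -76.8%.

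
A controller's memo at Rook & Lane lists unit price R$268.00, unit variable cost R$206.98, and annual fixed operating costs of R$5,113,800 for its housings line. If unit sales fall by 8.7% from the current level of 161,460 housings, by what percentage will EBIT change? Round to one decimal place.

-18.1%

At 161,460 units, contribution = 161,460 × R$61.02 = R$9,852,289.20.
Operating income = contribution − fixed costs = R$9,852,289.20 − R$5,113,800 = R$4,738,489.20.
So DOL = total CM / EBIT = R$9,852,289.20 / R$4,738,489.20 = 2.0792.
So EBIT moves 2.0792 × (-8.7%) = -18.1%.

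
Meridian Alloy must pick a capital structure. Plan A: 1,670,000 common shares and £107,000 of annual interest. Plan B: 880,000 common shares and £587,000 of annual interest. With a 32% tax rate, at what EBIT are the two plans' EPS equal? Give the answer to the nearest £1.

Set EPS_A = EPS_B: (EBIT − £107,000)(1 − 0.32) ÷ 1,670,000 = (EBIT − £587,000)(1 − 0.32) ÷ 880,000.
The (1 − t) factor cancels: (EBIT − 107,000) × 880,000 = (EBIT − 587,000) × 1,670,000.
Solving, EBIT = (587,000·1,670,000 − 107,000·880,000) / (1,670,000 − 880,000) = 886,130,000,000 / 790,000 = 1,121,683.54.

£1,121,684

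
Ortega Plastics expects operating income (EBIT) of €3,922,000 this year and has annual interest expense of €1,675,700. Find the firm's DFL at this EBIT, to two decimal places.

Annual interest charges come to €1,675,700.00.
Degree of financial leverage = EBIT / (EBIT − interest) = €3,922,000 / €2,246,300.00 = 1.7460.

1.75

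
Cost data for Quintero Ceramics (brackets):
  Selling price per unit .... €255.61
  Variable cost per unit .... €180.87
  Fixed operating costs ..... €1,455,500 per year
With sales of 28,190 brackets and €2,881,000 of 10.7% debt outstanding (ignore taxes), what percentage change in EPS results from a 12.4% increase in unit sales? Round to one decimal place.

+76.1%

Total contribution margin = 28,190 × €74.74 = €2,106,920.60.
EBIT = €2,106,920.60 − €1,455,500 = €651,420.60.
Interest = €308,267.00, so EBIT − I = €343,153.60.
Degree of combined leverage = contribution ÷ (EBIT − I) = €2,106,920.60 ÷ €343,153.60 = 6.1399.
%ΔEPS = DCL × %ΔSales = 6.1399 × +12.4% = +76.1%.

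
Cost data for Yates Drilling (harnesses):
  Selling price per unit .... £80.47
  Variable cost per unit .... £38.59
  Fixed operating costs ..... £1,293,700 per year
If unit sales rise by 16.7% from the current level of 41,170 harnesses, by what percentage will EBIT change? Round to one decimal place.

+66.9%

Contribution at this volume is 41,170 × £41.88 = £1,724,199.60.
EBIT = £1,724,199.60 − £1,293,700 = £430,499.60.
Degree of operating leverage = £1,724,199.60 / £430,499.60 = 4.0051.
So EBIT moves 4.0051 × (+16.7%) = +66.9%.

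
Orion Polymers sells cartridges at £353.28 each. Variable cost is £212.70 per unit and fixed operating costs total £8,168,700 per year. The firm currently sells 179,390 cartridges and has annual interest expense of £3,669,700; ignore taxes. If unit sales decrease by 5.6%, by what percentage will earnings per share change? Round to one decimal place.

At 179,390 units, contribution = 179,390 × £140.58 = £25,218,646.20.
EBIT = £25,218,646.20 − £8,168,700 = £17,049,946.20.
Interest = £3,669,700.00, so EBIT − I = £13,380,246.20.
Degree of combined leverage = contribution ÷ (EBIT − I) = £25,218,646.20 ÷ £13,380,246.20 = 1.8848.
%ΔEPS = DCL × %ΔSales = 1.8848 × -5.6% = -10.6%.

-10.6%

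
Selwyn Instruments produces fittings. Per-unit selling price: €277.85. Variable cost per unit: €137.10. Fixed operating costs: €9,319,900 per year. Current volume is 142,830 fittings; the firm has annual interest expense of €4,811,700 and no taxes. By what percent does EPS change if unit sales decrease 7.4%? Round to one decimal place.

Contribution at this volume is 142,830 × €140.75 = €20,103,322.50.
EBIT = €20,103,322.50 − €9,319,900 = €10,783,422.50.
After interest of €4,811,700.00, pre-tax earnings = €5,971,722.50.
Degree of combined leverage = contribution ÷ (EBIT − I) = €20,103,322.50 ÷ €5,971,722.50 = 3.3664.
EPS therefore changes by 3.3664 × (-7.4%) = -24.9%.

-24.9%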